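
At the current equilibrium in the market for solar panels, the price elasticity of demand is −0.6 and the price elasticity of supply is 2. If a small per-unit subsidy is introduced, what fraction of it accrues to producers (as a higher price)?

Producer share = 3/13

For a small subsidy around the equilibrium, the benefit split depends on the relative slopes, which at a point are proportional to the elasticities.
Buyer share = εs/(εs + |εd|) = 2/(2 + 0.6) = 10/13; seller share = |εd|/(εs + |εd|) = 3/13.
So producers capture 3/13 of the subsidy.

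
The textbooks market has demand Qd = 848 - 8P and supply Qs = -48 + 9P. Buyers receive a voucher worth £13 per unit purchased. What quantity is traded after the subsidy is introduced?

Pre-subsidy: 848 - 8P = -48 + 9P gives P* = 896/17, Q* = 7248/17.
With the rebate, buyers effectively pay Pb = Ps − 13, where Ps is the price sellers receive.
Demand in terms of Ps becomes Qd = 848 − 8(Ps − 13) = 952 - 8Ps. Setting this equal to supply: 952 - 8Ps = -48 + 9Ps, so Ps = 1000/17.
Buyers pay Pb = 1000/17 − 13 = 779/17; Q' = -48 + 9·(1000/17) = 8184/17.

Q' = 8184/17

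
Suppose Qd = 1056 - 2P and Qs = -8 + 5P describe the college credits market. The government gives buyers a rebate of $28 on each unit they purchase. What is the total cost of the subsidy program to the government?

Pre-subsidy: 1056 - 2P = -8 + 5P gives P* = 152, Q* = 752.
With the rebate, buyers effectively pay Pb = Ps − 28, where Ps is the price sellers receive.
Demand in terms of Ps becomes Qd = 1056 − 2(Ps − 28) = 1112 - 2Ps. Setting this equal to supply: 1112 - 2Ps = -8 + 5Ps, so Ps = 160.
Buyers pay Pb = 160 − 28 = 132; Q' = -8 + 5·160 = 792.
Government outlay = subsidy × quantity = 28 × 792 = 22176.

Government cost = $22176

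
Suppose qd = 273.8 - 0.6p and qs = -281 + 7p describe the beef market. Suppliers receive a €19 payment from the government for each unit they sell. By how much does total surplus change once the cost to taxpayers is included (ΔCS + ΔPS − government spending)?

Pre-subsidy: 273.8 - 0.6p = -281 + 7p gives p* = 73, q* = 230.
With the subsidy, sellers receive ps = pb + 19 for each unit, where pb is the price buyers pay.
Supply in terms of pb becomes qs = -281 + 7(pb + 19) = -148 + 7pb. Setting this equal to demand: 273.8 - 0.6pb = -148 + 7pb, so pb = 55.5.
Sellers receive ps = 55.5 + 19 = 74.5; q' = 273.8 − 0.6·55.5 = 240.5.
ΔCS = ½(230 + 240.5)(73 − 55.5) = 4116.875; ΔPS = ½(230 + 240.5)(74.5 − 73) = 352.875.
Government spending = 19 × 240.5 = 4569.5.
Net change = 4116.875 + 352.875 − 4569.5 = -99.75. The loss equals the DWL triangle ½·19·10.5.

Net change in total surplus = -€99.75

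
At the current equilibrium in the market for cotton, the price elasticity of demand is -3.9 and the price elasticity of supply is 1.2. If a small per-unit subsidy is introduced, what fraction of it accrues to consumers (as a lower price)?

Consumer share = 4/17

For a small subsidy around the equilibrium, the benefit split depends on the relative slopes, which at a point are proportional to the elasticities.
Buyer share = εs/(εs + |εd|) = 1.2/(1.2 + 3.9) = 4/17; seller share = |εd|/(εs + |εd|) = 13/17.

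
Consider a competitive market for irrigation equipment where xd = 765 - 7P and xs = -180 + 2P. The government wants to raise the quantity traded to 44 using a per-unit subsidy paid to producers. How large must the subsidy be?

Required subsidy s = 9 per unit

At x = 44, invert demand for the buyer price: Pb = (765 − 44)/7 = 103; invert supply for the seller price: Ps = (44 − (-180))/2 = 112.
The subsidy must fill the gap: s = Ps − Pb = 112 − 103 = 9.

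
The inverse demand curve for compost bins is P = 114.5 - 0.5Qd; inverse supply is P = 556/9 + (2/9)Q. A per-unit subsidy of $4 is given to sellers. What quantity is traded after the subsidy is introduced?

Q' = 1021/13

Pre-subsidy: 114.5 - 0.5Q = 556/9 + (2/9)Q gives Q* = 73 and P* = 78.
With the subsidy, sellers receive Ps = Pb + 4 for each unit, where Pb is the price buyers pay.
On the curves, Pb = 114.5 - 0.5Q and Ps = 556/9 + (2/9)Q; the wedge Ps − Pb = 4 gives 556/9 + (2/9)Q − (114.5 - 0.5Q) = 4, so Q' = 1021/13.
Then Pb = 114.5 − 0.5·(1021/13) = 978/13 and Ps = 556/9 + (2/9)·(1021/13) = 1030/13.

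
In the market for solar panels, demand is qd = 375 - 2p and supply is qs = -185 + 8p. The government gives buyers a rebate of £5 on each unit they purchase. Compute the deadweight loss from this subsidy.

Pre-subsidy: 375 - 2p = -185 + 8p gives p* = 56, q* = 263.
With the rebate, buyers effectively pay pb = ps − 5, where ps is the price sellers receive.
Demand in terms of ps becomes qd = 375 − 2(ps − 5) = 385 - 2ps. Setting this equal to supply: 385 - 2ps = -185 + 8ps, so ps = 57.
Buyers pay pb = 57 − 5 = 52; q' = -185 + 8·57 = 271.
The subsidy expands output by 271 − 263 = 8 past the efficient level; on those units the gap between marginal cost and willingness to pay runs from 0 up to 5.
DWL = ½ × 5 × 8 = 20.

Deadweight loss = £20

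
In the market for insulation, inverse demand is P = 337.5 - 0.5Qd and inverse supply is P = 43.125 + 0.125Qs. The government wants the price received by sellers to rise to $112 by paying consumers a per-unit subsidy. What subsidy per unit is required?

At a seller price of 112, quantity supplied is -345 + 8·112 = 551.
Buyers absorb 551 only when they pay Pb = 337.5 − 0.5·551 = 62.
s = Ps − Pb = 112 − 62 = 50.

Required subsidy s = $50 per unit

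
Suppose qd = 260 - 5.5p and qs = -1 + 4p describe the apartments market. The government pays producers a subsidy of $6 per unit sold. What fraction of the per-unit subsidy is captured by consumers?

Consumer share = 8/19

Pre-subsidy: 260 - 5.5p = -1 + 4p gives p* = 522/19, q* = 2069/19.
With the subsidy, sellers receive ps = pb + 6 for each unit, where pb is the price buyers pay.
Supply in terms of pb becomes qs = -1 + 4(pb + 6) = 23 + 4pb. Setting this equal to demand: 260 - 5.5pb = 23 + 4pb, so pb = 474/19.
Sellers receive ps = 474/19 + 6 = 588/19; q' = 260 − 5.5·(474/19) = 2333/19.
Buyers' price falls by p* − pb = 522/19 − 474/19 = 48/19; sellers' price rises by ps − p* = 588/19 − 522/19 = 66/19.
So consumers capture (48/19)/6 = 8/19 of each unit of subsidy.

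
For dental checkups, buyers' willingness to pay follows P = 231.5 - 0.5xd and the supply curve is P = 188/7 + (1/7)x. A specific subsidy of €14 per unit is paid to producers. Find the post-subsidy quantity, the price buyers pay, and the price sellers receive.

Pre-subsidy: 231.5 - 0.5x = 188/7 + (1/7)x gives x* = 955/3 and P* = 217/3.
With the subsidy, sellers receive Ps = Pb + 14 for each unit, where Pb is the price buyers pay.
On the curves, Pb = 231.5 - 0.5x and Ps = 188/7 + (1/7)x; the wedge Ps − Pb = 14 gives 188/7 + (1/7)x − (231.5 - 0.5x) = 14, so x' = 3061/9.
Then Pb = 231.5 − 0.5·(3061/9) = 553/9 and Ps = 188/7 + (1/7)·(3061/9) = 679/9.

x' = 3061/9; buyers pay 553/9; sellers receive 679/9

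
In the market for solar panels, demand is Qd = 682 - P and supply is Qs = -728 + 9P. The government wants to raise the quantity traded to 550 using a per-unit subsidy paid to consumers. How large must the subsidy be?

At Q = 550, invert demand for the buyer price: Pb = (682 − 550)/1 = 132; invert supply for the seller price: Ps = (550 − (-728))/9 = 142.
The subsidy must fill the gap: s = Ps − Pb = 142 − 132 = 10.

Required subsidy s = 10 per unit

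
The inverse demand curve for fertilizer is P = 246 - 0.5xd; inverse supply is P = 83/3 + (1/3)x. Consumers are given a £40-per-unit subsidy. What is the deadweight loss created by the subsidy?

Pre-subsidy: 246 - 0.5x = 83/3 + (1/3)x gives x* = 262 and P* = 115.
With the rebate, buyers effectively pay Pb = Ps − 40, where Ps is the price sellers receive.
On the curves, Pb = 246 - 0.5x and Ps = 83/3 + (1/3)x; the wedge Ps − Pb = 40 gives 83/3 + (1/3)x − (246 - 0.5x) = 40, so x' = 310.
Then Pb = 246 − 0.5·310 = 91 and Ps = 83/3 + (1/3)·310 = 131.
The subsidy expands output by 310 − 262 = 48 past the efficient level; on those units the gap between marginal cost and willingness to pay runs from 0 up to 40.
DWL = ½ × 40 × 48 = 960.

Deadweight loss = £960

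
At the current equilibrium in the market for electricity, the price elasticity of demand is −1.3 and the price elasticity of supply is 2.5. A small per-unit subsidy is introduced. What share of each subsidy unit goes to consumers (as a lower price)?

For a small subsidy around the equilibrium, the benefit split depends on the relative slopes, which at a point are proportional to the elasticities.
Buyer share = εs/(εs + |εd|) = 2.5/(2.5 + 1.3) = 25/38; seller share = |εd|/(εs + |εd|) = 13/38.

Consumer share = 25/38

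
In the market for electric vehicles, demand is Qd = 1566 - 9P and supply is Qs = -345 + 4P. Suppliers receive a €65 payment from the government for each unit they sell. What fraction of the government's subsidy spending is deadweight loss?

DWL / government spending = 10/47

Pre-subsidy: 1566 - 9P = -345 + 4P gives P* = 147, Q* = 243.
With the subsidy, sellers receive Ps = Pb + 65 for each unit, where Pb is the price buyers pay.
Supply in terms of Pb becomes Qs = -345 + 4(Pb + 65) = -85 + 4Pb. Setting this equal to demand: 1566 - 9Pb = -85 + 4Pb, so Pb = 127.
Sellers receive Ps = 127 + 65 = 192; Q' = 1566 − 9·127 = 423.
ΔCS = ½(243 + 423)(147 − 127) = 6660; ΔPS = ½(243 + 423)(192 − 147) = 14985.
Government spending = 65 × 423 = 27495.
DWL = ½ × 65 × (423 − 243) = 5850; fraction = 5850 / 27495 = 10/47.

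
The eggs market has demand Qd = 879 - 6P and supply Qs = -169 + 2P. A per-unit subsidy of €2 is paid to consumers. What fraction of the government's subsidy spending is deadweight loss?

Pre-subsidy: 879 - 6P = -169 + 2P gives P* = 131, Q* = 93.
With the rebate, buyers effectively pay Pb = Ps − 2, where Ps is the price sellers receive.
Demand in terms of Ps becomes Qd = 879 − 6(Ps − 2) = 891 - 6Ps. Setting this equal to supply: 891 - 6Ps = -169 + 2Ps, so Ps = 132.5.
Buyers pay Pb = 132.5 − 2 = 130.5; Q' = -169 + 2·132.5 = 96.
ΔCS = ½(93 + 96)(131 − 130.5) = 47.25; ΔPS = ½(93 + 96)(132.5 − 131) = 141.75.
Government spending = 2 × 96 = 192.
DWL = ½ × 2 × (96 − 93) = 3; fraction = 3 / 192 = 0.015625.

DWL / government spending = 0.015625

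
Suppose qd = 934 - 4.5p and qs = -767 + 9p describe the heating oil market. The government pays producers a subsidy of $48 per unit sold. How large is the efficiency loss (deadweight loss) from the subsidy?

Deadweight loss = $3456

Pre-subsidy: 934 - 4.5p = -767 + 9p gives p* = 126, q* = 367.
With the subsidy, sellers receive ps = pb + 48 for each unit, where pb is the price buyers pay.
Supply in terms of pb becomes qs = -767 + 9(pb + 48) = -335 + 9pb. Setting this equal to demand: 934 - 4.5pb = -335 + 9pb, so pb = 94.
Sellers receive ps = 94 + 48 = 142; q' = 934 − 4.5·94 = 511.
The subsidy expands output by 511 − 367 = 144 past the efficient level; on those units the gap between marginal cost and willingness to pay runs from 0 up to 48.
DWL = ½ × 48 × 144 = 3456.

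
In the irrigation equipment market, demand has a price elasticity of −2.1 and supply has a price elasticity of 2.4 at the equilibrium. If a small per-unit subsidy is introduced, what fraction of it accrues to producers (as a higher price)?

Producer share = 7/15

For a small subsidy around the equilibrium, the benefit split depends on the relative slopes, which at a point are proportional to the elasticities.
Buyer share = εs/(εs + |εd|) = 2.4/(2.4 + 2.1) = 8/15; seller share = |εd|/(εs + |εd|) = 7/15.
So producers capture 7/15 of the subsidy.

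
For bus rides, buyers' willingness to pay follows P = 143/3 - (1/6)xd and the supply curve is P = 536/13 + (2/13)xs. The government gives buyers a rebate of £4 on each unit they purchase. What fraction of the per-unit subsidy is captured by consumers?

Consumer share = 0.52

Pre-subsidy: 143/3 - (1/6)x = 536/13 + (2/13)x gives x* = 20.08 and P* = 44.32.
With the rebate, buyers effectively pay Pb = Ps − 4, where Ps is the price sellers receive.
On the curves, Pb = 143/3 - (1/6)x and Ps = 536/13 + (2/13)x; the wedge Ps − Pb = 4 gives 536/13 + (2/13)x − (143/3 - (1/6)x) = 4, so x' = 32.56.
Then Pb = 143/3 − (1/6)·32.56 = 42.24 and Ps = 536/13 + (2/13)·32.56 = 46.24.
Buyers' price falls by P* − Pb = 44.32 − 42.24 = 2.08; sellers' price rises by Ps − P* = 46.24 − 44.32 = 1.92.
So consumers capture 2.08/4 = 0.52 of each unit of subsidy.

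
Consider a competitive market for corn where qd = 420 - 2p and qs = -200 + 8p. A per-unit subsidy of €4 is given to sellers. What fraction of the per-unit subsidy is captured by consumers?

Consumer share = 0.8

Pre-subsidy: 420 - 2p = -200 + 8p gives p* = 62, q* = 296.
With the subsidy, sellers receive ps = pb + 4 for each unit, where pb is the price buyers pay.
Supply in terms of pb becomes qs = -200 + 8(pb + 4) = -168 + 8pb. Setting this equal to demand: 420 - 2pb = -168 + 8pb, so pb = 58.8.
Sellers receive ps = 58.8 + 4 = 62.8; q' = 420 − 2·58.8 = 302.4.
Buyers' price falls by p* − pb = 62 − 58.8 = 3.2; sellers' price rises by ps − p* = 62.8 − 62 = 0.8.
So consumers capture 3.2/4 = 0.8 of each unit of subsidy.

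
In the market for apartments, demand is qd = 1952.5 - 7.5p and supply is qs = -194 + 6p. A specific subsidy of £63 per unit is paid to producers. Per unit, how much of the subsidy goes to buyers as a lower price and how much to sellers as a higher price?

Pre-subsidy: 1952.5 - 7.5p = -194 + 6p gives p* = 159, q* = 760.
With the subsidy, sellers receive ps = pb + 63 for each unit, where pb is the price buyers pay.
Supply in terms of pb becomes qs = -194 + 6(pb + 63) = 184 + 6pb. Setting this equal to demand: 1952.5 - 7.5pb = 184 + 6pb, so pb = 131.
Sellers receive ps = 131 + 63 = 194; q' = 1952.5 − 7.5·131 = 970.
Buyers' price falls by p* − pb = 159 − 131 = 28; sellers' price rises by ps − p* = 194 − 159 = 35.

Buyers gain £28 per unit; sellers gain £35 per unit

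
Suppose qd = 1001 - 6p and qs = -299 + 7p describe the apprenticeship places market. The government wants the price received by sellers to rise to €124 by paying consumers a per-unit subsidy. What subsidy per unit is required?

Required subsidy s = €52 per unit

At a seller price of 124, quantity supplied is -299 + 7·124 = 569.
Buyers absorb 569 only when they pay pb with 1001 − 6·pb = 569, i.e. pb = 72.
s = ps − pb = 124 − 72 = 52.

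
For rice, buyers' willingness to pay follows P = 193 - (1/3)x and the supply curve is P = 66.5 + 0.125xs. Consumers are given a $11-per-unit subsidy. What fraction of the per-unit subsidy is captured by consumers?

Pre-subsidy: 193 - (1/3)x = 66.5 + 0.125x gives x* = 276 and P* = 101.
With the rebate, buyers effectively pay Pb = Ps − 11, where Ps is the price sellers receive.
On the curves, Pb = 193 - (1/3)x and Ps = 66.5 + 0.125x; the wedge Ps − Pb = 11 gives 66.5 + 0.125x − (193 - (1/3)x) = 11, so x' = 300.
Then Pb = 193 − (1/3)·300 = 93 and Ps = 66.5 + 0.125·300 = 104.
Buyers' price falls by P* − Pb = 101 − 93 = 8; sellers' price rises by Ps − P* = 104 − 101 = 3.
So consumers capture 8/11 = 8/11 of each unit of subsidy.

Consumer share = 8/11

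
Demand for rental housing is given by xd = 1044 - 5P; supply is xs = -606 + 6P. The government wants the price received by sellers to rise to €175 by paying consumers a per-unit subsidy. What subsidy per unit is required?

At a seller price of 175, quantity supplied is -606 + 6·175 = 444.
Buyers absorb 444 only when they pay Pb with 1044 − 5·Pb = 444, i.e. Pb = 120.
s = Ps − Pb = 175 − 120 = 55.

Required subsidy s = €55 per unit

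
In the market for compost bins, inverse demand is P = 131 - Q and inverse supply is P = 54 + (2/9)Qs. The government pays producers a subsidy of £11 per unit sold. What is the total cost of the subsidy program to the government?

Pre-subsidy: 131 - Q = 54 + (2/9)Q gives Q* = 63 and P* = 68.
With the subsidy, sellers receive Ps = Pb + 11 for each unit, where Pb is the price buyers pay.
On the curves, Pb = 131 - Q and Ps = 54 + (2/9)Q; the wedge Ps − Pb = 11 gives 54 + (2/9)Q − (131 - Q) = 11, so Q' = 72.
Then Pb = 131 − 1·72 = 59 and Ps = 54 + (2/9)·72 = 70.
Government outlay = subsidy × quantity = 11 × 72 = 792.

Government cost = £792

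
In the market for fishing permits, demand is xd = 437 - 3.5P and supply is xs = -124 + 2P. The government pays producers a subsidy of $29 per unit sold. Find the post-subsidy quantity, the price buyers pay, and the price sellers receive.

x' = 1286/11; buyers pay 1006/11; sellers receive 1325/11

Pre-subsidy: 437 - 3.5P = -124 + 2P gives P* = 102, x* = 80.
With the subsidy, sellers receive Ps = Pb + 29 for each unit, where Pb is the price buyers pay.
Supply in terms of Pb becomes xs = -124 + 2(Pb + 29) = -66 + 2Pb. Setting this equal to demand: 437 - 3.5Pb = -66 + 2Pb, so Pb = 1006/11.
Sellers receive Ps = 1006/11 + 29 = 1325/11; x' = 437 − 3.5·(1006/11) = 1286/11.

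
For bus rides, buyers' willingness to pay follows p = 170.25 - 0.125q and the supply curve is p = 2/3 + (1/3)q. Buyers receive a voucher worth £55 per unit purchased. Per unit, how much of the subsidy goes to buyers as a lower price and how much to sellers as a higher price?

Buyers gain £15 per unit; sellers gain £40 per unit

Pre-subsidy: 170.25 - 0.125q = 2/3 + (1/3)q gives q* = 370 and p* = 124.
With the rebate, buyers effectively pay pb = ps − 55, where ps is the price sellers receive.
On the curves, pb = 170.25 - 0.125q and ps = 2/3 + (1/3)q; the wedge ps − pb = 55 gives 2/3 + (1/3)q − (170.25 - 0.125q) = 55, so q' = 490.
Then pb = 170.25 − 0.125·490 = 109 and ps = 2/3 + (1/3)·490 = 164.
Buyers' price falls by p* − pb = 124 − 109 = 15; sellers' price rises by ps − p* = 164 − 124 = 40.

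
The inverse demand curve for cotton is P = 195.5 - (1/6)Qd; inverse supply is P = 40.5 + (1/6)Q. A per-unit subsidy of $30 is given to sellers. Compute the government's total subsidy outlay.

Pre-subsidy: 195.5 - (1/6)Q = 40.5 + (1/6)Q gives Q* = 465 and P* = 118.
With the subsidy, sellers receive Ps = Pb + 30 for each unit, where Pb is the price buyers pay.
On the curves, Pb = 195.5 - (1/6)Q and Ps = 40.5 + (1/6)Q; the wedge Ps − Pb = 30 gives 40.5 + (1/6)Q − (195.5 - (1/6)Q) = 30, so Q' = 555.
Then Pb = 195.5 − (1/6)·555 = 103 and Ps = 40.5 + (1/6)·555 = 133.
Government outlay = subsidy × quantity = 30 × 555 = 16650.

Government cost = $16650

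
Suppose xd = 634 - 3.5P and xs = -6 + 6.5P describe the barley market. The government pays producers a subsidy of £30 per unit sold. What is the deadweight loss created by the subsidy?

Pre-subsidy: 634 - 3.5P = -6 + 6.5P gives P* = 64, x* = 410.
With the subsidy, sellers receive Ps = Pb + 30 for each unit, where Pb is the price buyers pay.
Supply in terms of Pb becomes xs = -6 + 6.5(Pb + 30) = 189 + 6.5Pb. Setting this equal to demand: 634 - 3.5Pb = 189 + 6.5Pb, so Pb = 44.5.
Sellers receive Ps = 44.5 + 30 = 74.5; x' = 634 − 3.5·44.5 = 478.25.
The subsidy expands output by 478.25 − 410 = 68.25 past the efficient level; on those units the gap between marginal cost and willingness to pay runs from 0 up to 30.
DWL = ½ × 30 × 68.25 = 1023.75.

Deadweight loss = £1023.75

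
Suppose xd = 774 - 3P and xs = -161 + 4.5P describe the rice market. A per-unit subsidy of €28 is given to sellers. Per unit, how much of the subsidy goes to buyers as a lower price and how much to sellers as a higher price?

Buyers gain €16.8 per unit; sellers gain €11.2 per unit

Pre-subsidy: 774 - 3P = -161 + 4.5P gives P* = 374/3, x* = 400.
With the subsidy, sellers receive Ps = Pb + 28 for each unit, where Pb is the price buyers pay.
Supply in terms of Pb becomes xs = -161 + 4.5(Pb + 28) = -35 + 4.5Pb. Setting this equal to demand: 774 - 3Pb = -35 + 4.5Pb, so Pb = 1618/15.
Sellers receive Ps = 1618/15 + 28 = 2038/15; x' = 774 − 3·(1618/15) = 450.4.
Buyers' price falls by P* − Pb = 374/3 − 1618/15 = 16.8; sellers' price rises by Ps − P* = 2038/15 − 374/3 = 11.2.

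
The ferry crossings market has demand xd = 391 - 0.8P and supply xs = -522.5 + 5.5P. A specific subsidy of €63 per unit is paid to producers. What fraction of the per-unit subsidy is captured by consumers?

Pre-subsidy: 391 - 0.8P = -522.5 + 5.5P gives P* = 145, x* = 275.
With the subsidy, sellers receive Ps = Pb + 63 for each unit, where Pb is the price buyers pay.
Supply in terms of Pb becomes xs = -522.5 + 5.5(Pb + 63) = -176 + 5.5Pb. Setting this equal to demand: 391 - 0.8Pb = -176 + 5.5Pb, so Pb = 90.
Sellers receive Ps = 90 + 63 = 153; x' = 391 − 0.8·90 = 319.
Buyers' price falls by P* − Pb = 145 − 90 = 55; sellers' price rises by Ps − P* = 153 − 145 = 8.
So consumers capture 55/63 = 55/63 of each unit of subsidy.

Consumer share = 55/63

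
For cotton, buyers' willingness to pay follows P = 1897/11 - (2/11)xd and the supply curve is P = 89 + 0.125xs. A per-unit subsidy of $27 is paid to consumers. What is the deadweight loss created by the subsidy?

Pre-subsidy: 1897/11 - (2/11)x = 89 + 0.125x gives x* = 272 and P* = 123.
With the rebate, buyers effectively pay Pb = Ps − 27, where Ps is the price sellers receive.
On the curves, Pb = 1897/11 - (2/11)x and Ps = 89 + 0.125x; the wedge Ps − Pb = 27 gives 89 + 0.125x − (1897/11 - (2/11)x) = 27, so x' = 360.
Then Pb = 1897/11 − (2/11)·360 = 107 and Ps = 89 + 0.125·360 = 134.
The subsidy expands output by 360 − 272 = 88 past the efficient level; on those units the gap between marginal cost and willingness to pay runs from 0 up to 27.
DWL = ½ × 27 × 88 = 1188.

Deadweight loss = $1188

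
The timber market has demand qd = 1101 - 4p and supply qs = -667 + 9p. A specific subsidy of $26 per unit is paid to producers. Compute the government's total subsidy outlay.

Government cost = $16354

Pre-subsidy: 1101 - 4p = -667 + 9p gives p* = 136, q* = 557.
With the subsidy, sellers receive ps = pb + 26 for each unit, where pb is the price buyers pay.
Supply in terms of pb becomes qs = -667 + 9(pb + 26) = -433 + 9pb. Setting this equal to demand: 1101 - 4pb = -433 + 9pb, so pb = 118.
Sellers receive ps = 118 + 26 = 144; q' = 1101 − 4·118 = 629.
Government outlay = subsidy × quantity = 26 × 629 = 16354.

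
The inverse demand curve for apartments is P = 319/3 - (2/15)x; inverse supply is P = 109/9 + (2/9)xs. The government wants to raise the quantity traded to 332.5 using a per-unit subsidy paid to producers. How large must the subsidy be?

At x = 332.5, from the demand curve buyers pay Pb = 319/3 − (2/15)·332.5 = 62; from the supply curve sellers need Ps = 109/9 + (2/9)·332.5 = 86.
The subsidy must fill the gap: s = Ps − Pb = 86 − 62 = 24.

Required subsidy s = 24 per unit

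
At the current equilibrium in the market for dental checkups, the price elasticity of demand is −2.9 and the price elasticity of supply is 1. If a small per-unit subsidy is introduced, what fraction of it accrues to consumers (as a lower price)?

For a small subsidy around the equilibrium, the benefit split depends on the relative slopes, which at a point are proportional to the elasticities.
Buyer share = εs/(εs + |εd|) = 1/(1 + 2.9) = 10/39; seller share = |εd|/(εs + |εd|) = 29/39.

Consumer share = 10/39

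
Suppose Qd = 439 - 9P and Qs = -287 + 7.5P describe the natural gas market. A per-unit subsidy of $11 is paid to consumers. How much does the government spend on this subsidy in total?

Pre-subsidy: 439 - 9P = -287 + 7.5P gives P* = 44, Q* = 43.
With the rebate, buyers effectively pay Pb = Ps − 11, where Ps is the price sellers receive.
Demand in terms of Ps becomes Qd = 439 − 9(Ps − 11) = 538 - 9Ps. Setting this equal to supply: 538 - 9Ps = -287 + 7.5Ps, so Ps = 50.
Buyers pay Pb = 50 − 11 = 39; Q' = -287 + 7.5·50 = 88.
Government outlay = subsidy × quantity = 11 × 88 = 968.

Government cost = $968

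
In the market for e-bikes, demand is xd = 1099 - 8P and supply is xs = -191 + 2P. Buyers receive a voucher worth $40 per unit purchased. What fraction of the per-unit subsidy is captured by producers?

Producer share = 0.8

Pre-subsidy: 1099 - 8P = -191 + 2P gives P* = 129, x* = 67.
With the rebate, buyers effectively pay Pb = Ps − 40, where Ps is the price sellers receive.
Demand in terms of Ps becomes xd = 1099 − 8(Ps − 40) = 1419 - 8Ps. Setting this equal to supply: 1419 - 8Ps = -191 + 2Ps, so Ps = 161.
Buyers pay Pb = 161 − 40 = 121; x' = -191 + 2·161 = 131.
Buyers' price falls by P* − Pb = 129 − 121 = 8; sellers' price rises by Ps − P* = 161 − 129 = 32.
So producers capture 32/40 = 0.8 of each unit of subsidy.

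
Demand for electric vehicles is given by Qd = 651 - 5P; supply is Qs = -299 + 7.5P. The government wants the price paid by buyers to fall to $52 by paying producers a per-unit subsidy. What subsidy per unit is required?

At a buyer price of 52, quantity demanded is 651 − 5·52 = 391.
Sellers supply 391 only when they receive Ps with -299 + 7.5·Ps = 391, i.e. Ps = 92.
s = Ps − Pb = 92 − 52 = 40.

Required subsidy s = $40 per unit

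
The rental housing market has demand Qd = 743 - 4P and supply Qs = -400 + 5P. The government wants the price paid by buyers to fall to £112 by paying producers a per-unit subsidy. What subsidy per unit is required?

Required subsidy s = £27 per unit

At a buyer price of 112, quantity demanded is 743 − 4·112 = 295.
Sellers supply 295 only when they receive Ps with -400 + 5·Ps = 295, i.e. Ps = 139.
s = Ps − Pb = 139 − 112 = 27.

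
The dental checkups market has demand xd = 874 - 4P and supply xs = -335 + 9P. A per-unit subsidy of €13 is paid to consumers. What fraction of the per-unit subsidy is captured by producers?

Producer share = 4/13

Pre-subsidy: 874 - 4P = -335 + 9P gives P* = 93, x* = 502.
With the rebate, buyers effectively pay Pb = Ps − 13, where Ps is the price sellers receive.
Demand in terms of Ps becomes xd = 874 − 4(Ps − 13) = 926 - 4Ps. Setting this equal to supply: 926 - 4Ps = -335 + 9Ps, so Ps = 97.
Buyers pay Pb = 97 − 13 = 84; x' = -335 + 9·97 = 538.
Buyers' price falls by P* − Pb = 93 − 84 = 9; sellers' price rises by Ps − P* = 97 − 93 = 4.
So producers capture 4/13 = 4/13 of each unit of subsidy.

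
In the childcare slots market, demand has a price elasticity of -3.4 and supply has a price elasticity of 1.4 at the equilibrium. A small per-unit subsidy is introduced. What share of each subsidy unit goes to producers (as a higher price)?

For a small subsidy around the equilibrium, the benefit split depends on the relative slopes, which at a point are proportional to the elasticities.
Buyer share = εs/(εs + |εd|) = 1.4/(1.4 + 3.4) = 7/24; seller share = |εd|/(εs + |εd|) = 17/24.
So producers capture 17/24 of the subsidy.

Producer share = 17/24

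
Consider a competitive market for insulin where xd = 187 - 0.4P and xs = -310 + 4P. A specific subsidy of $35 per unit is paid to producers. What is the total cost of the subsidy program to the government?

Government cost = 59500/11

Pre-subsidy: 187 - 0.4P = -310 + 4P gives P* = 2485/22, x* = 1560/11.
With the subsidy, sellers receive Ps = Pb + 35 for each unit, where Pb is the price buyers pay.
Supply in terms of Pb becomes xs = -310 + 4(Pb + 35) = -170 + 4Pb. Setting this equal to demand: 187 - 0.4Pb = -170 + 4Pb, so Pb = 1785/22.
Sellers receive Ps = 1785/22 + 35 = 2555/22; x' = 187 − 0.4·(1785/22) = 1700/11.
Government outlay = subsidy × quantity = 35 × 1700/11 = 59500/11.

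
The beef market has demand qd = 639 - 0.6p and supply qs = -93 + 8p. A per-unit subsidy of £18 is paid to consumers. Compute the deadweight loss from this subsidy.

Pre-subsidy: 639 - 0.6p = -93 + 8p gives p* = 3660/43, q* = 25281/43.
With the rebate, buyers effectively pay pb = ps − 18, where ps is the price sellers receive.
Demand in terms of ps becomes qd = 639 − 0.6(ps − 18) = 649.8 - 0.6ps. Setting this equal to supply: 649.8 - 0.6ps = -93 + 8ps, so ps = 3714/43.
Buyers pay pb = 3714/43 − 18 = 2940/43; q' = -93 + 8·(3714/43) = 25713/43.
The subsidy expands output by 25713/43 − 25281/43 = 432/43 past the efficient level; on those units the gap between marginal cost and willingness to pay runs from 0 up to 18.
DWL = ½ × 18 × 432/43 = 3888/43.

Deadweight loss = 3888/43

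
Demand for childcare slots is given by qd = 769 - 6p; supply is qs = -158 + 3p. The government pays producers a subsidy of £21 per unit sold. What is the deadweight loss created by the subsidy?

Deadweight loss = £441

Pre-subsidy: 769 - 6p = -158 + 3p gives p* = 103, q* = 151.
With the subsidy, sellers receive ps = pb + 21 for each unit, where pb is the price buyers pay.
Supply in terms of pb becomes qs = -158 + 3(pb + 21) = -95 + 3pb. Setting this equal to demand: 769 - 6pb = -95 + 3pb, so pb = 96.
Sellers receive ps = 96 + 21 = 117; q' = 769 − 6·96 = 193.
The subsidy expands output by 193 − 151 = 42 past the efficient level; on those units the gap between marginal cost and willingness to pay runs from 0 up to 21.
DWL = ½ × 21 × 42 = 441.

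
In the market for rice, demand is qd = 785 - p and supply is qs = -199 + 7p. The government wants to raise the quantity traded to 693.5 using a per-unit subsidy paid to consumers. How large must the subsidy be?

At q = 693.5, invert demand for the buyer price: pb = (785 − 693.5)/1 = 91.5; invert supply for the seller price: ps = (693.5 − (-199))/7 = 127.5.
The subsidy must fill the gap: s = ps − pb = 127.5 − 91.5 = 36.

Required subsidy s = 36 per unit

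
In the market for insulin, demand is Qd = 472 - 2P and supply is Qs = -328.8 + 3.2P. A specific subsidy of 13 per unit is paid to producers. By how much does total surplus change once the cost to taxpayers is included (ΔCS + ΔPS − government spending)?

Net change in total surplus = -104

Pre-subsidy: 472 - 2P = -328.8 + 3.2P gives P* = 154, Q* = 164.
With the subsidy, sellers receive Ps = Pb + 13 for each unit, where Pb is the price buyers pay.
Supply in terms of Pb becomes Qs = -328.8 + 3.2(Pb + 13) = -287.2 + 3.2Pb. Setting this equal to demand: 472 - 2Pb = -287.2 + 3.2Pb, so Pb = 146.
Sellers receive Ps = 146 + 13 = 159; Q' = 472 − 2·146 = 180.
ΔCS = ½(164 + 180)(154 − 146) = 1376; ΔPS = ½(164 + 180)(159 − 154) = 860.
Government spending = 13 × 180 = 2340.
Net change = 1376 + 860 − 2340 = -104. The loss equals the DWL triangle ½·13·16.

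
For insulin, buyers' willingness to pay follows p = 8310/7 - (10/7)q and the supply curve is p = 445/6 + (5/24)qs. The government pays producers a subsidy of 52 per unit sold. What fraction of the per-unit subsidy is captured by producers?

Pre-subsidy: 8310/7 - (10/7)q = 445/6 + (5/24)q gives q* = 37396/55 and p* = 2374/11.
With the subsidy, sellers receive ps = pb + 52 for each unit, where pb is the price buyers pay.
On the curves, pb = 8310/7 - (10/7)q and ps = 445/6 + (5/24)q; the wedge ps − pb = 52 gives 445/6 + (5/24)q − (8310/7 - (10/7)q) = 52, so q' = 195716/275.
Then pb = 8310/7 − (10/7)·(195716/275) = 9374/55 and ps = 445/6 + (5/24)·(195716/275) = 12234/55.
Buyers' price falls by p* − pb = 2374/11 − 9374/55 = 2496/55; sellers' price rises by ps − p* = 12234/55 − 2374/11 = 364/55.
So producers capture (364/55)/52 = 7/55 of each unit of subsidy.

Producer share = 7/55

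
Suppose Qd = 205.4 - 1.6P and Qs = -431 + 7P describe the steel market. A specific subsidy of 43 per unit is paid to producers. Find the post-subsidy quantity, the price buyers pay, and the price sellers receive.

Q' = 143; buyers pay 39; sellers receive 82

Pre-subsidy: 205.4 - 1.6P = -431 + 7P gives P* = 74, Q* = 87.
With the subsidy, sellers receive Ps = Pb + 43 for each unit, where Pb is the price buyers pay.
Supply in terms of Pb becomes Qs = -431 + 7(Pb + 43) = -130 + 7Pb. Setting this equal to demand: 205.4 - 1.6Pb = -130 + 7Pb, so Pb = 39.
Sellers receive Ps = 39 + 43 = 82; Q' = 205.4 − 1.6·39 = 143.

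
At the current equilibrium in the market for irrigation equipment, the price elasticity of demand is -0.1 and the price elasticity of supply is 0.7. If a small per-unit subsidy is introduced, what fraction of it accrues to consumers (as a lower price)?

For a small subsidy around the equilibrium, the benefit split depends on the relative slopes, which at a point are proportional to the elasticities.
Buyer share = εs/(εs + |εd|) = 0.7/(0.7 + 0.1) = 0.875; seller share = |εd|/(εs + |εd|) = 0.125.

Consumer share = 0.875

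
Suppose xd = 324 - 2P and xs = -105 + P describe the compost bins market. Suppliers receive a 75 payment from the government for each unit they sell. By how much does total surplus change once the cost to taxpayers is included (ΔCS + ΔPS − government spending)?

Net change in total surplus = -1875

Pre-subsidy: 324 - 2P = -105 + P gives P* = 143, x* = 38.
With the subsidy, sellers receive Ps = Pb + 75 for each unit, where Pb is the price buyers pay.
Supply in terms of Pb becomes xs = -105 + 1(Pb + 75) = -30 + Pb. Setting this equal to demand: 324 - 2Pb = -30 + Pb, so Pb = 118.
Sellers receive Ps = 118 + 75 = 193; x' = 324 − 2·118 = 88.
ΔCS = ½(38 + 88)(143 − 118) = 1575; ΔPS = ½(38 + 88)(193 − 143) = 3150.
Government spending = 75 × 88 = 6600.
Net change = 1575 + 3150 − 6600 = -1875. The loss equals the DWL triangle ½·75·50.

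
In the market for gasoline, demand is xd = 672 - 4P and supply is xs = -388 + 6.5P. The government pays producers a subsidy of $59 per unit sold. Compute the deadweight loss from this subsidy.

Deadweight loss = 90506/21

Pre-subsidy: 672 - 4P = -388 + 6.5P gives P* = 2120/21, x* = 5632/21.
With the subsidy, sellers receive Ps = Pb + 59 for each unit, where Pb is the price buyers pay.
Supply in terms of Pb becomes xs = -388 + 6.5(Pb + 59) = -4.5 + 6.5Pb. Setting this equal to demand: 672 - 4Pb = -4.5 + 6.5Pb, so Pb = 451/7.
Sellers receive Ps = 451/7 + 59 = 864/7; x' = 672 − 4·(451/7) = 2900/7.
The subsidy expands output by 2900/7 − 5632/21 = 3068/21 past the efficient level; on those units the gap between marginal cost and willingness to pay runs from 0 up to 59.
DWL = ½ × 59 × 3068/21 = 90506/21.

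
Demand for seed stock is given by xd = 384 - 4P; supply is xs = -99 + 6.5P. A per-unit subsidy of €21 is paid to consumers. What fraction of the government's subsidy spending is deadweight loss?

DWL / government spending = 13/126

Pre-subsidy: 384 - 4P = -99 + 6.5P gives P* = 46, x* = 200.
With the rebate, buyers effectively pay Pb = Ps − 21, where Ps is the price sellers receive.
Demand in terms of Ps becomes xd = 384 − 4(Ps − 21) = 468 - 4Ps. Setting this equal to supply: 468 - 4Ps = -99 + 6.5Ps, so Ps = 54.
Buyers pay Pb = 54 − 21 = 33; x' = -99 + 6.5·54 = 252.
ΔCS = ½(200 + 252)(46 − 33) = 2938; ΔPS = ½(200 + 252)(54 − 46) = 1808.
Government spending = 21 × 252 = 5292.
DWL = ½ × 21 × (252 − 200) = 546; fraction = 546 / 5292 = 13/126.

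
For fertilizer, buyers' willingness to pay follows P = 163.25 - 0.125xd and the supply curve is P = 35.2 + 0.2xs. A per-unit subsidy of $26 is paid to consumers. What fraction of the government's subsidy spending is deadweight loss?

DWL / government spending = 20/237

Pre-subsidy: 163.25 - 0.125x = 35.2 + 0.2x gives x* = 394 and P* = 114.
With the rebate, buyers effectively pay Pb = Ps − 26, where Ps is the price sellers receive.
On the curves, Pb = 163.25 - 0.125x and Ps = 35.2 + 0.2x; the wedge Ps − Pb = 26 gives 35.2 + 0.2x − (163.25 - 0.125x) = 26, so x' = 474.
Then Pb = 163.25 − 0.125·474 = 104 and Ps = 35.2 + 0.2·474 = 130.
ΔCS = ½(394 + 474)(114 − 104) = 4340; ΔPS = ½(394 + 474)(130 − 114) = 6944.
Government spending = 26 × 474 = 12324.
DWL = ½ × 26 × (474 − 394) = 1040; fraction = 1040 / 12324 = 20/237.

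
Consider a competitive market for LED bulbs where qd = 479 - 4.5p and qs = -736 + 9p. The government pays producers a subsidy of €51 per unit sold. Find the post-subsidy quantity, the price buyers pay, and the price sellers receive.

Pre-subsidy: 479 - 4.5p = -736 + 9p gives p* = 90, q* = 74.
With the subsidy, sellers receive ps = pb + 51 for each unit, where pb is the price buyers pay.
Supply in terms of pb becomes qs = -736 + 9(pb + 51) = -277 + 9pb. Setting this equal to demand: 479 - 4.5pb = -277 + 9pb, so pb = 56.
Sellers receive ps = 56 + 51 = 107; q' = 479 − 4.5·56 = 227.

q' = 227; buyers pay €56; sellers receive €107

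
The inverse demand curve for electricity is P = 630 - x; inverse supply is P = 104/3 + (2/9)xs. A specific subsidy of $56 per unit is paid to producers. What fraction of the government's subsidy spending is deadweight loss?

DWL / government spending = 42/977

Pre-subsidy: 630 - x = 104/3 + (2/9)x gives x* = 5358/11 and P* = 1572/11.
With the subsidy, sellers receive Ps = Pb + 56 for each unit, where Pb is the price buyers pay.
On the curves, Pb = 630 - x and Ps = 104/3 + (2/9)x; the wedge Ps − Pb = 56 gives 104/3 + (2/9)x − (630 - x) = 56, so x' = 5862/11.
Then Pb = 630 − 1·(5862/11) = 1068/11 and Ps = 104/3 + (2/9)·(5862/11) = 1684/11.
ΔCS = ½(5358/11 + 5862/11)(1572/11 − 1068/11) = 257040/11; ΔPS = ½(5358/11 + 5862/11)(1684/11 − 1572/11) = 57120/11.
Government spending = 56 × 5862/11 = 328272/11.
DWL = ½ × 56 × (5862/11 − 5358/11) = 14112/11; fraction = (14112/11) / (328272/11) = 42/977.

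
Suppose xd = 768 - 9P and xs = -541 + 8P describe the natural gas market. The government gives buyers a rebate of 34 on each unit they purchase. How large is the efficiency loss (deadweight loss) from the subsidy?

Deadweight loss = 2448

Pre-subsidy: 768 - 9P = -541 + 8P gives P* = 77, x* = 75.
With the rebate, buyers effectively pay Pb = Ps − 34, where Ps is the price sellers receive.
Demand in terms of Ps becomes xd = 768 − 9(Ps − 34) = 1074 - 9Ps. Setting this equal to supply: 1074 - 9Ps = -541 + 8Ps, so Ps = 95.
Buyers pay Pb = 95 − 34 = 61; x' = -541 + 8·95 = 219.
The subsidy expands output by 219 − 75 = 144 past the efficient level; on those units the gap between marginal cost and willingness to pay runs from 0 up to 34.
DWL = ½ × 34 × 144 = 2448.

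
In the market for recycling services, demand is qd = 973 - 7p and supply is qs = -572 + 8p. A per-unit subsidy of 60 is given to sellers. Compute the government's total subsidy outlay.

Government cost = 28560

Pre-subsidy: 973 - 7p = -572 + 8p gives p* = 103, q* = 252.
With the subsidy, sellers receive ps = pb + 60 for each unit, where pb is the price buyers pay.
Supply in terms of pb becomes qs = -572 + 8(pb + 60) = -92 + 8pb. Setting this equal to demand: 973 - 7pb = -92 + 8pb, so pb = 71.
Sellers receive ps = 71 + 60 = 131; q' = 973 − 7·71 = 476.
Government outlay = subsidy × quantity = 60 × 476 = 28560.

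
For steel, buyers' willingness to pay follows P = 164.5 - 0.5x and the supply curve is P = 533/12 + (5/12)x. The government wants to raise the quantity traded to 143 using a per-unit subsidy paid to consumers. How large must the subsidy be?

At x = 143, from the demand curve buyers pay Pb = 164.5 − 0.5·143 = 93; from the supply curve sellers need Ps = 533/12 + (5/12)·143 = 104.
The subsidy must fill the gap: s = Ps − Pb = 104 − 93 = 11.

Required subsidy s = 11 per unit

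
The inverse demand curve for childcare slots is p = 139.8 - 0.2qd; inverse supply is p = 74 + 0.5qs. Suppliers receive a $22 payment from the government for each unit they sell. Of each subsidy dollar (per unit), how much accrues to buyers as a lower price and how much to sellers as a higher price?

Pre-subsidy: 139.8 - 0.2q = 74 + 0.5q gives q* = 94 and p* = 121.
With the subsidy, sellers receive ps = pb + 22 for each unit, where pb is the price buyers pay.
On the curves, pb = 139.8 - 0.2q and ps = 74 + 0.5q; the wedge ps − pb = 22 gives 74 + 0.5q − (139.8 - 0.2q) = 22, so q' = 878/7.
Then pb = 139.8 − 0.2·(878/7) = 803/7 and ps = 74 + 0.5·(878/7) = 957/7.
Buyers' price falls by p* − pb = 121 − 803/7 = 44/7; sellers' price rises by ps − p* = 957/7 − 121 = 110/7.

Buyers gain 44/7 per unit; sellers gain 110/7 per unit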